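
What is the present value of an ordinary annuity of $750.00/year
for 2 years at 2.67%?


Formula: PV = PMT * (1 - (1+r)^(-n)) / r
Discount factor: (1 + 0.0267)^(-2) = 0.948665
Bracket: 1 - 0.948665 = 0.051335
PV = $750.00 * 0.051335 / 0.0267 = $1,441.99

$1,441.99


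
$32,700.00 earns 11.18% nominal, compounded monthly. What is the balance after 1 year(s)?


Formula: FV = P * (1 + r/m)^(m*t)
Period rate: r/m = 0.1118 / 12 = 0.009317
Total periods: m*t = 12 * 1 = 12
Growth factor: (1 + 0.009317)^12 = 1.117711
FV = $32,700.00 * 1.117711 = $36,549.13

$36,549.13


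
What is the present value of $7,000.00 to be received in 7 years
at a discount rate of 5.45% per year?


Formula: PV = FV / (1 + r)^n
Substituting: PV = $7,000.00 / (1 + 0.0545)^7
Discount factor: (1.0545)^7 = 1.44986
PV = $7,000.00 / 1.44986 = $4,828.05

$4,828.05


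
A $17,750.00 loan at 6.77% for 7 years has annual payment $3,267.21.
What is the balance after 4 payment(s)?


Formula: Balance = PV*(1+r)^k - PMT*((1+r)^k - 1)/r
Growth: (1 + 0.0677)^4 = 1.299562
Accumulated factor: ((1+r)^k - 1)/r = 4.424843
Balance = $17,750.00 * 1.299562 - $3,267.21 * 4.424843
Balance = $8,610.33

$8,610.33


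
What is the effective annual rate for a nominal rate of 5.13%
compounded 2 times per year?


Formula: EAR = (1 + r/m)^m - 1
Period rate: r/m = 0.0513 / 2 = 0.02565
Compounding: (1 + 0.02565)^2 = 1.051958
EAR = 1.051958 - 1 = 0.051958

0.051958


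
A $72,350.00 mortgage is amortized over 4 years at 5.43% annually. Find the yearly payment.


Formula: PMT = PV * r / (1 - (1+r)^(-n))
Denominator: 1 - (1 + 0.0543)^(-4) = 0.190637
Numerator: $72,350.00 * 0.0543 = 3928.605
PMT = 3928.605 / 0.190637 = $20,607.74

$20,607.74


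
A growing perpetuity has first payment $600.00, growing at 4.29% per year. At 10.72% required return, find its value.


Formula: PV = C / (r - g)
Spread: r - g = 0.1072 - 0.0429 = 0.0643
Substituting: PV = $600.00 / 0.0643
PV = $9,331.26

$9,331.26


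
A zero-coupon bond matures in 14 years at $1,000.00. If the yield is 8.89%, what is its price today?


Formula: Price = FV / (1 + r)^n
Substituting: Price = $1,000.00 / (1 + 0.0889)^14
Discount factor: (1.0889)^14 = 3.294822
Price = $1,000.00 / 3.294822 = $303.51

$303.51


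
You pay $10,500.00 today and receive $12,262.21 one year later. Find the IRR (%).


Formula: IRR = C1/C0 - 1
Substituting: IRR = $12,262.21 / $10,500.00 - 1
Ratio: 1.16783 - 1 = 0.16783
IRR = 16.783%

16.783%


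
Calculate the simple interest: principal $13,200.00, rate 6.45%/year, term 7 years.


Formula: I = P * r * t
Substituting: I = $13,200.00 * 0.0645 * 7
Step: I = $13,200.00 * 0.4515
I = $5,959.80

$5,959.80


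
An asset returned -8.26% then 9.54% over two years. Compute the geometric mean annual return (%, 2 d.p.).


Formula: Geometric mean = ((1+r1)*(1+r2))^(1/2) - 1
Product: (1 + -0.0826) * (1 + 0.0954) = 0.9174 * 1.0954 = 1.00492
Square root: 1.00492^0.5 = 1.002457
Geometric mean = 1.002457 - 1 = 0.002457
As percentage: 0.25%

0.25%


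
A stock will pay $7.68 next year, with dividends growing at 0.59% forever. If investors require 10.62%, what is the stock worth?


Formula: P = D1 / (r - g)
Spread: r - g = 0.1062 - 0.0059 = 0.1003
Substituting: P = $7.68 / 0.1003
P = $76.57

$76.57


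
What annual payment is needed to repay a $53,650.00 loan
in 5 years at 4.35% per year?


Formula: PMT = PV * r / (1 - (1+r)^(-n))
Denominator: 1 - (1 + 0.0435)^(-5) = 0.191765
Numerator: $53,650.00 * 0.0435 = 2333.775
PMT = 2333.775 / 0.191765 = $12,169.98

$12,169.98


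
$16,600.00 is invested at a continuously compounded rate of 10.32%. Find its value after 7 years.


Formula: FV = P * e^(r*t)
Exponent: r*t = 0.1032 * 7 = 0.7224
e^(0.7224) = 2.05937
FV = $16,600.00 * 2.05937 = $34,185.54

$34,185.54


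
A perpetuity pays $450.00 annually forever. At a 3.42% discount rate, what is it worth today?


Formula: PV = C / r
Substituting: PV = $450.00 / 0.0342
PV = $13,157.89

$13,157.89


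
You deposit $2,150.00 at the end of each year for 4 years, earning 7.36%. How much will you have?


Formula: FV = PMT * ((1+r)^n - 1) / r
Growth factor: (1 + 0.0736)^4 = 1.328526
Numerator: 1.328526 - 1 = 0.328526
FV = $2,150.00 * 0.328526 / 0.0736 = $9,596.88

$9,596.88


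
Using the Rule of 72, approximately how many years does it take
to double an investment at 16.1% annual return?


Formula: Years ≈ 72 / r
Substituting: Years ≈ 72 / 16.1
Years ≈ 4.5

4.5 years


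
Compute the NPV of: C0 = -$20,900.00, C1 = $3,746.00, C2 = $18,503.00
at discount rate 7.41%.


Formula: NPV = C0 + C1/(1+r) + C2/(1+r)^2
Discount C1: $3,746.00 / (1 + 0.0741) = $3,487.57
Discount C2: $18,503.00 / (1 + 0.0741)^2 = $16,038.09
NPV = -$20,900.00 + $3,487.57 + $16,038.09 = -$1,374.34

-$1,374.34


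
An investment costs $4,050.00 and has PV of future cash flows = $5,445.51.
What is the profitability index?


Formula: PI = PV(cash flows) / initial investment
Substituting: PI = $5,445.51 / $4,050.00
PI = 1.3446

1.3446


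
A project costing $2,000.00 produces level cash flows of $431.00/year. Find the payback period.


Formula: Payback = investment / annual cash flow
Substituting: Payback = $2,000.00 / $431.00
Payback = 4.6404 years

4.6404 years


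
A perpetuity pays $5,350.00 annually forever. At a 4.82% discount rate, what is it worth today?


Formula: PV = C / r
Substituting: PV = $5,350.00 / 0.0482
PV = $110,995.85

$110,995.85


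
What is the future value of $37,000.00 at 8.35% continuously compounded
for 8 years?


Formula: FV = P * e^(r*t)
Exponent: r*t = 0.0835 * 8 = 0.668
e^(0.668) = 1.950333
FV = $37,000.00 * 1.950333 = $72,162.31

$72,162.31


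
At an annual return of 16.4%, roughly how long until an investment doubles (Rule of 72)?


Formula: Years ≈ 72 / r
Substituting: Years ≈ 72 / 16.4
Years ≈ 4.4

4.4 years


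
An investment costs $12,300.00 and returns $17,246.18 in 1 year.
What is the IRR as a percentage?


Formula: IRR = C1/C0 - 1
Substituting: IRR = $17,246.18 / $12,300.00 - 1
Ratio: 1.402128 - 1 = 0.402128
IRR = 40.2128%

40.2128%


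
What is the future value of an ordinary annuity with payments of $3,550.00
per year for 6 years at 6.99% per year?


Formula: FV = PMT * ((1+r)^n - 1) / r
Growth factor: (1 + 0.0699)^6 = 1.499889
Numerator: 1.499889 - 1 = 0.499889
FV = $3,550.00 * 0.499889 / 0.0699 = $25,387.78

$25,387.78


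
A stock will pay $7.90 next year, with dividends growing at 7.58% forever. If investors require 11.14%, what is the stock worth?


Formula: P = D1 / (r - g)
Spread: r - g = 0.1114 - 0.0758 = 0.0356
Substituting: P = $7.90 / 0.0356
P = $221.91

$221.91


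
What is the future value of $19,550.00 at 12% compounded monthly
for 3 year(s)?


Formula: FV = P * (1 + r/m)^(m*t)
Period rate: r/m = 0.12 / 12 = 0.01
Total periods: m*t = 12 * 3 = 36
Growth factor: (1 + 0.01)^36 = 1.430769
FV = $19,550.00 * 1.430769 = $27,971.53

$27,971.53


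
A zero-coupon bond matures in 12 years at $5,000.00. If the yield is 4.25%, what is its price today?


Formula: Price = FV / (1 + r)^n
Substituting: Price = $5,000.00 / (1 + 0.0425)^12
Discount factor: (1.0425)^12 = 1.647831
Price = $5,000.00 / 1.647831 = $3,034.29

$3,034.29


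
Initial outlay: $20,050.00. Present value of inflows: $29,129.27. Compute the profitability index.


Formula: PI = PV(cash flows) / initial investment
Substituting: PI = $29,129.27 / $20,050.00
PI = 1.4528

1.4528


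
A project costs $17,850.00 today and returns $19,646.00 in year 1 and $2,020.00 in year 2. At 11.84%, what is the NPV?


Formula: NPV = C0 + C1/(1+r) + C2/(1+r)^2
Discount C1: $19,646.00 / (1 + 0.1184) = $17,566.17
Discount C2: $2,020.00 / (1 + 0.1184)^2 = $1,614.94
NPV = -$17,850.00 + $17,566.17 + $1,614.94 = $1,331.11

$1,331.11


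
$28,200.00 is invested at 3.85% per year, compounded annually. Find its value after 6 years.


Formula: FV = P * (1 + r)^n
Substituting: FV = $28,200.00 * (1 + 0.0385)^6
Growth factor: (1.0385)^6 = 1.254409
FV = $28,200.00 * 1.254409 = $35,374.32

$35,374.32


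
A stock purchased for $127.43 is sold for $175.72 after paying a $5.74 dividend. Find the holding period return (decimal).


Formula: HPR = (P1 - P0 + D) / P0
Gain: $175.72 - $127.43 + $5.74 = $54.03
HPR = $54.03 / $127.43 = 0.424

0.424


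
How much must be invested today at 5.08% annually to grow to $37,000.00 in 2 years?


Formula: PV = FV / (1 + r)^n
Substituting: PV = $37,000.00 / (1 + 0.0508)^2
Discount factor: (1.0508)^2 = 1.104181
PV = $37,000.00 / 1.104181 = $33,509.01

$33,509.01


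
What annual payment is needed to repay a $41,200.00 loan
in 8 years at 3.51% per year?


Formula: PMT = PV * r / (1 - (1+r)^(-n))
Denominator: 1 - (1 + 0.0351)^(-8) = 0.241175
Numerator: $41,200.00 * 0.0351 = 1446.12
PMT = 1446.12 / 0.241175 = $5,996.14

$5,996.14


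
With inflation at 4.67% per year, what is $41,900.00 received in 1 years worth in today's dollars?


Formula: Real value = nominal / (1 + inflation)^years
Price level: (1 + 0.0467)^1 = 1.0467
Real value = $41,900.00 / 1.0467 = $40,030.57

$40,030.57


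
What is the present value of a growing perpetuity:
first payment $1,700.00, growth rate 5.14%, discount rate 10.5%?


Formula: PV = C / (r - g)
Spread: r - g = 0.105 - 0.0514 = 0.0536
Substituting: PV = $1,700.00 / 0.0536
PV = $31,716.42

$31,716.42


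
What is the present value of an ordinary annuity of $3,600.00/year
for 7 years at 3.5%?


Formula: PV = PMT * (1 - (1+r)^(-n)) / r
Discount factor: (1 + 0.035)^(-7) = 0.785991
Bracket: 1 - 0.785991 = 0.214009
PV = $3,600.00 * 0.214009 / 0.035 = $22,012.36

$22,012.36


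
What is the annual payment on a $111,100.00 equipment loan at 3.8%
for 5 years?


Formula: PMT = PV * r / (1 - (1+r)^(-n))
Denominator: 1 - (1 + 0.038)^(-5) = 0.170124
Numerator: $111,100.00 * 0.038 = 4221.8
PMT = 4221.8 / 0.170124 = $24,816.02

$24,816.02


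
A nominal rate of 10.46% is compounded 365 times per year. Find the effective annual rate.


Formula: EAR = (1 + r/m)^m - 1
Period rate: r/m = 0.1046 / 365 = 0.000287
Compounding: (1 + 0.000287)^365 = 1.11025
EAR = 1.11025 - 1 = 0.11025

0.11025


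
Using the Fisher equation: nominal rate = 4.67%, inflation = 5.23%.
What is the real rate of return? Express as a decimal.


Formula: (1 + r_real) = (1 + r_nom) / (1 + inflation)
Substituting: (1 + r_real) = 1.0467 / 1.0523
(1 + r_real) = 0.994678
r_real = 0.994678 - 1 = -0.005322

-0.005322


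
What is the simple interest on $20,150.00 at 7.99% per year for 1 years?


Formula: I = P * r * t
Substituting: I = $20,150.00 * 0.0799 * 1
Step: I = $20,150.00 * 0.0799
I = $1,609.99

$1,609.99


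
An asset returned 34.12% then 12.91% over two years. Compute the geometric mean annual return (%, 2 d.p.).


Formula: Geometric mean = ((1+r1)*(1+r2))^(1/2) - 1
Product: (1 + 0.3412) * (1 + 0.1291) = 1.3412 * 1.1291 = 1.514349
Square root: 1.514349^0.5 = 1.230589
Geometric mean = 1.230589 - 1 = 0.230589
As percentage: 23.06%

23.06%


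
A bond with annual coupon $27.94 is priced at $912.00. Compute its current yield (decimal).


Formula: Current yield = annual coupon / price
Substituting: CY = $27.94 / $912.00
CY = 0.030636

0.030636


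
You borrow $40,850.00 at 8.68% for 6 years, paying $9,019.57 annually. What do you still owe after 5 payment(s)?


Formula: Balance = PV*(1+r)^k - PMT*((1+r)^k - 1)/r
Growth: (1 + 0.0868)^5 = 1.516171
Accumulated factor: ((1+r)^k - 1)/r = 5.946669
Balance = $40,850.00 * 1.516171 - $9,019.57 * 5.946669
Balance = $8,299.18

$8,299.18


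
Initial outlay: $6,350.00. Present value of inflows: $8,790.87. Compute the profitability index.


Formula: PI = PV(cash flows) / initial investment
Substituting: PI = $8,790.87 / $6,350.00
PI = 1.3844

1.3844


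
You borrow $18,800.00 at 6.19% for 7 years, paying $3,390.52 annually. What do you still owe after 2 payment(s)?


Formula: Balance = PV*(1+r)^k - PMT*((1+r)^k - 1)/r
Growth: (1 + 0.0619)^2 = 1.127632
Accumulated factor: ((1+r)^k - 1)/r = 2.0619
Balance = $18,800.00 * 1.127632 - $3,390.52 * 2.0619
Balance = $14,208.56

$14,208.56


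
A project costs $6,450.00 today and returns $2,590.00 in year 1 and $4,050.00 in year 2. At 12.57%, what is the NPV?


Formula: NPV = C0 + C1/(1+r) + C2/(1+r)^2
Discount C1: $2,590.00 / (1 + 0.1257) = $2,300.79
Discount C2: $4,050.00 / (1 + 0.1257)^2 = $3,196.02
NPV = -$6,450.00 + $2,300.79 + $3,196.02 = -$953.19

-$953.19


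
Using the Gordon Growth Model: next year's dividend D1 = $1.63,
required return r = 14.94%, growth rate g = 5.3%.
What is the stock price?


Formula: P = D1 / (r - g)
Spread: r - g = 0.1494 - 0.053 = 0.0964
Substituting: P = $1.63 / 0.0964
P = $16.91

$16.91


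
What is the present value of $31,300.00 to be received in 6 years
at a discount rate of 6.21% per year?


Formula: PV = FV / (1 + r)^n
Substituting: PV = $31,300.00 / (1 + 0.0621)^6
Discount factor: (1.0621)^6 = 1.435464
PV = $31,300.00 / 1.435464 = $21,804.79

$21,804.79


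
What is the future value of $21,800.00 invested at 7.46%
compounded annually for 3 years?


Formula: FV = P * (1 + r)^n
Substituting: FV = $21,800.00 * (1 + 0.0746)^3
Growth factor: (1.0746)^3 = 1.240911
FV = $21,800.00 * 1.240911 = $27,051.85

$27,051.85


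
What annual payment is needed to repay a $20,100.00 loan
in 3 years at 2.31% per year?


Formula: PMT = PV * r / (1 - (1+r)^(-n))
Denominator: 1 - (1 + 0.0231)^(-3) = 0.066217
Numerator: $20,100.00 * 0.0231 = 464.31
PMT = 464.31 / 0.066217 = $7,011.90

$7,011.90


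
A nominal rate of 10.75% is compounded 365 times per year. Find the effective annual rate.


Formula: EAR = (1 + r/m)^m - 1
Period rate: r/m = 0.1075 / 365 = 0.000295
Compounding: (1 + 0.000295)^365 = 1.113473
EAR = 1.113473 - 1 = 0.113473

0.113473


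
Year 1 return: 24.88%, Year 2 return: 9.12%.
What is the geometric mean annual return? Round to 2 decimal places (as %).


Formula: Geometric mean = ((1+r1)*(1+r2))^(1/2) - 1
Product: (1 + 0.2488) * (1 + 0.0912) = 1.2488 * 1.0912 = 1.362691
Square root: 1.362691^0.5 = 1.167343
Geometric mean = 1.167343 - 1 = 0.167343
As percentage: 16.73%

16.73%


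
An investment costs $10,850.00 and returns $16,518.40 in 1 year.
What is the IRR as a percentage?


Formula: IRR = C1/C0 - 1
Substituting: IRR = $16,518.40 / $10,850.00 - 1
Ratio: 1.522433 - 1 = 0.522433
IRR = 52.2433%

52.2433%


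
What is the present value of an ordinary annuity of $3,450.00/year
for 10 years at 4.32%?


Formula: PV = PMT * (1 - (1+r)^(-n)) / r
Discount factor: (1 + 0.0432)^(-10) = 0.655125
Bracket: 1 - 0.655125 = 0.344875
PV = $3,450.00 * 0.344875 / 0.0432 = $27,542.10

$27,542.10


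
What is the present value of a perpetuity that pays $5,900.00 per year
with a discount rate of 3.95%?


Formula: PV = C / r
Substituting: PV = $5,900.00 / 0.0395
PV = $149,367.09

$149,367.09


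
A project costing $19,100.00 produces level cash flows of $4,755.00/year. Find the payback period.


Formula: Payback = investment / annual cash flow
Substituting: Payback = $19,100.00 / $4,755.00
Payback = 4.0168 years

4.0168 years


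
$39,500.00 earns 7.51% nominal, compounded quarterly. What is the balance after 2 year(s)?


Formula: FV = P * (1 + r/m)^(m*t)
Period rate: r/m = 0.0751 / 4 = 0.018775
Total periods: m*t = 4 * 2 = 8
Growth factor: (1 + 0.018775)^8 = 1.160449
FV = $39,500.00 * 1.160449 = $45,837.75

$45,837.75


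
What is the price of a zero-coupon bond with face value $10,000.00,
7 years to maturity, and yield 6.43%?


Formula: Price = FV / (1 + r)^n
Substituting: Price = $10,000.00 / (1 + 0.0643)^7
Discount factor: (1.0643)^7 = 1.546851
Price = $10,000.00 / 1.546851 = $6,464.75

$6,464.75


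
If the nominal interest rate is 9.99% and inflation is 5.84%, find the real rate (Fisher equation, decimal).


Formula: (1 + r_real) = (1 + r_nom) / (1 + inflation)
Substituting: (1 + r_real) = 1.0999 / 1.0584
(1 + r_real) = 1.03921
r_real = 1.03921 - 1 = 0.03921

0.03921


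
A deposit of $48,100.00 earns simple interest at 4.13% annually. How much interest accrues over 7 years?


Formula: I = P * r * t
Substituting: I = $48,100.00 * 0.0413 * 7
Step: I = $48,100.00 * 0.2891
I = $13,905.71

$13,905.71


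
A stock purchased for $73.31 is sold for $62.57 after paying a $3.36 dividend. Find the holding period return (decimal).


Formula: HPR = (P1 - P0 + D) / P0
Gain: $62.57 - $73.31 + $3.36 = -$7.38
HPR = -$7.38 / $73.31 = -0.1007

-0.1007


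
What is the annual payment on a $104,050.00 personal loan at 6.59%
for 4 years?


Formula: PMT = PV * r / (1 - (1+r)^(-n))
Denominator: 1 - (1 + 0.0659)^(-4) = 0.225299
Numerator: $104,050.00 * 0.0659 = 6856.895
PMT = 6856.895 / 0.225299 = $30,434.65

$30,434.65


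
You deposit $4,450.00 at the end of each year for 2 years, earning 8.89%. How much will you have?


Formula: FV = PMT * ((1+r)^n - 1) / r
Growth factor: (1 + 0.0889)^2 = 1.185703
Numerator: 1.185703 - 1 = 0.185703
FV = $4,450.00 * 0.185703 / 0.0889 = $9,295.61

$9,295.61


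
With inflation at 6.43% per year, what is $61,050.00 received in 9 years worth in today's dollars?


Formula: Real value = nominal / (1 + inflation)^years
Price level: (1 + 0.0643)^9 = 1.752171
Real value = $61,050.00 / 1.752171 = $34,842.48

$34,842.48


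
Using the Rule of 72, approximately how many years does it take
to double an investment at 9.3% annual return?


Formula: Years ≈ 72 / r
Substituting: Years ≈ 72 / 9.3
Years ≈ 7.7

7.7 years


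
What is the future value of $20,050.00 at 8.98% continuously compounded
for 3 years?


Formula: FV = P * e^(r*t)
Exponent: r*t = 0.0898 * 3 = 0.2694
e^(0.2694) = 1.309179
FV = $20,050.00 * 1.309179 = $26,249.03

$26,249.03


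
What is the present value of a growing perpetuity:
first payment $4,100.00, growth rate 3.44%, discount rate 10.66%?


Formula: PV = C / (r - g)
Spread: r - g = 0.1066 - 0.0344 = 0.0722
Substituting: PV = $4,100.00 / 0.0722
PV = $56,786.70

$56,786.70


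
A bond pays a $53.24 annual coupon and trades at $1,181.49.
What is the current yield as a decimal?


Formula: Current yield = annual coupon / price
Substituting: CY = $53.24 / $1,181.49
CY = 0.045062

0.045062


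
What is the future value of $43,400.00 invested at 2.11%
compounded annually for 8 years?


Formula: FV = P * (1 + r)^n
Substituting: FV = $43,400.00 * (1 + 0.0211)^8
Growth factor: (1.0211)^8 = 1.181806
FV = $43,400.00 * 1.181806 = $51,290.38

$51,290.38


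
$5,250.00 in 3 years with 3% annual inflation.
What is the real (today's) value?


Formula: Real value = nominal / (1 + inflation)^years
Price level: (1 + 0.03)^3 = 1.092727
Real value = $5,250.00 / 1.092727 = $4,804.49

$4,804.49


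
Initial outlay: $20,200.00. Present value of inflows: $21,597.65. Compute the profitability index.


Formula: PI = PV(cash flows) / initial investment
Substituting: PI = $21,597.65 / $20,200.00
PI = 1.0692

1.0692


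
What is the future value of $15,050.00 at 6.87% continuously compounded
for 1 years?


Formula: FV = P * e^(r*t)
Exponent: r*t = 0.0687 * 1 = 0.0687
e^(0.0687) = 1.071115
FV = $15,050.00 * 1.071115 = $16,120.28

$16,120.28


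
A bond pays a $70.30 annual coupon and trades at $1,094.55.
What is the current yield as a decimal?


Formula: Current yield = annual coupon / price
Substituting: CY = $70.30 / $1,094.55
CY = 0.064227

0.064227


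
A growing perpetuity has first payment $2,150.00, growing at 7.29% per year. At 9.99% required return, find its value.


Formula: PV = C / (r - g)
Spread: r - g = 0.0999 - 0.0729 = 0.027
Substituting: PV = $2,150.00 / 0.027
PV = $79,629.63

$79,629.63


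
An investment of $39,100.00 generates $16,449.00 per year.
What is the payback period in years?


Formula: Payback = investment / annual cash flow
Substituting: Payback = $39,100.00 / $16,449.00
Payback = 2.377 years

2.377 years


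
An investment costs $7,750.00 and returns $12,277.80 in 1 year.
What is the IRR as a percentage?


Formula: IRR = C1/C0 - 1
Substituting: IRR = $12,277.80 / $7,750.00 - 1
Ratio: 1.584232 - 1 = 0.584232
IRR = 58.4232%

58.4232%


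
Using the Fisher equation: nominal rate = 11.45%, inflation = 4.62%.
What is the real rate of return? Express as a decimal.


Formula: (1 + r_real) = (1 + r_nom) / (1 + inflation)
Substituting: (1 + r_real) = 1.1145 / 1.0462
(1 + r_real) = 1.065284
r_real = 1.065284 - 1 = 0.065284

0.065284


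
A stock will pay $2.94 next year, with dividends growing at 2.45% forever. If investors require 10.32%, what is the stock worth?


Formula: P = D1 / (r - g)
Spread: r - g = 0.1032 - 0.0245 = 0.0787
Substituting: P = $2.94 / 0.0787
P = $37.36

$37.36


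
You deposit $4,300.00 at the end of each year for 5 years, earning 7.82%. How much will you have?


Formula: FV = PMT * ((1+r)^n - 1) / r
Growth factor: (1 + 0.0782)^5 = 1.457124
Numerator: 1.457124 - 1 = 0.457124
FV = $4,300.00 * 0.457124 / 0.0782 = $25,136.00

$25,136.00


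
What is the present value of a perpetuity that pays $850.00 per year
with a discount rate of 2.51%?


Formula: PV = C / r
Substituting: PV = $850.00 / 0.0251
PV = $33,864.54

$33,864.54


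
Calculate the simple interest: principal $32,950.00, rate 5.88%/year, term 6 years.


Formula: I = P * r * t
Substituting: I = $32,950.00 * 0.0588 * 6
Step: I = $32,950.00 * 0.3528
I = $11,624.76

$11,624.76


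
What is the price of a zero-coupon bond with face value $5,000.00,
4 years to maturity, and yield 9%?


Formula: Price = FV / (1 + r)^n
Substituting: Price = $5,000.00 / (1 + 0.09)^4
Discount factor: (1.09)^4 = 1.411582
Price = $5,000.00 / 1.411582 = $3,542.13

$3,542.13


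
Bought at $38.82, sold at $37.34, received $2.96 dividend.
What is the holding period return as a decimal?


Formula: HPR = (P1 - P0 + D) / P0
Gain: $37.34 - $38.82 + $2.96 = $1.48
HPR = $1.48 / $38.82 = 0.0381

0.0381


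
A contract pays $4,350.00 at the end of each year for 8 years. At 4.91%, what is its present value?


Formula: PV = PMT * (1 - (1+r)^(-n)) / r
Discount factor: (1 + 0.0491)^(-8) = 0.681498
Bracket: 1 - 0.681498 = 0.318502
PV = $4,350.00 * 0.318502 / 0.0491 = $28,217.55

$28,217.55


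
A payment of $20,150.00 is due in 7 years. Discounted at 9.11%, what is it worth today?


Formula: PV = FV / (1 + r)^n
Substituting: PV = $20,150.00 / (1 + 0.0911)^7
Discount factor: (1.0911)^7 = 1.840992
PV = $20,150.00 / 1.840992 = $10,945.19

$10,945.19


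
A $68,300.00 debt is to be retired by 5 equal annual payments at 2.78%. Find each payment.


Formula: PMT = PV * r / (1 - (1+r)^(-n))
Denominator: 1 - (1 + 0.0278)^(-5) = 0.12812
Numerator: $68,300.00 * 0.0278 = 1898.74
PMT = 1898.74 / 0.12812 = $14,820.06

$14,820.06


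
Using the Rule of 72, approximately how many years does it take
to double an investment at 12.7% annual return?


Formula: Years ≈ 72 / r
Substituting: Years ≈ 72 / 12.7
Years ≈ 5.7

5.7 years


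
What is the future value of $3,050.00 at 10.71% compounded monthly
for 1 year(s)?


Formula: FV = P * (1 + r/m)^(m*t)
Period rate: r/m = 0.1071 / 12 = 0.008925
Total periods: m*t = 12 * 1 = 12
Growth factor: (1 + 0.008925)^12 = 1.112517
FV = $3,050.00 * 1.112517 = $3,393.18

$3,393.18


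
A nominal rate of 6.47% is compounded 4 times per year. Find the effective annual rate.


Formula: EAR = (1 + r/m)^m - 1
Period rate: r/m = 0.0647 / 4 = 0.016175
Compounding: (1 + 0.016175)^4 = 1.066287
EAR = 1.066287 - 1 = 0.066287

0.066287


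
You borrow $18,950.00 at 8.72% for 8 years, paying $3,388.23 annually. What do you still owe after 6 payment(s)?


Formula: Balance = PV*(1+r)^k - PMT*((1+r)^k - 1)/r
Growth: (1 + 0.0872)^6 = 1.651417
Accumulated factor: ((1+r)^k - 1)/r = 7.470375
Balance = $18,950.00 * 1.651417 - $3,388.23 * 7.470375
Balance = $5,983.00

$5,983.00


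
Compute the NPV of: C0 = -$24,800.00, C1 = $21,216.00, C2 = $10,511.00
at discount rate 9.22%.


Formula: NPV = C0 + C1/(1+r) + C2/(1+r)^2
Discount C1: $21,216.00 / (1 + 0.0922) = $19,425.01
Discount C2: $10,511.00 / (1 + 0.0922)^2 = $8,811.29
NPV = -$24,800.00 + $19,425.01 + $8,811.29 = $3,436.31

$3,436.31


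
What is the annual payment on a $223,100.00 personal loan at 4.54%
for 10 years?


Formula: PMT = PV * r / (1 - (1+r)^(-n))
Denominator: 1 - (1 + 0.0454)^(-10) = 0.358532
Numerator: $223,100.00 * 0.0454 = 10128.74
PMT = 10128.74 / 0.358532 = $28,250.59

$28,250.59


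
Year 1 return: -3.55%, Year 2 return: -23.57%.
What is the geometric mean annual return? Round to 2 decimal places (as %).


Formula: Geometric mean = ((1+r1)*(1+r2))^(1/2) - 1
Product: (1 + -0.0355) * (1 + -0.2357) = 0.9645 * 0.7643 = 0.737167
Square root: 0.737167^0.5 = 0.858585
Geometric mean = 0.858585 - 1 = -0.141415
As percentage: -14.14%

-14.14%


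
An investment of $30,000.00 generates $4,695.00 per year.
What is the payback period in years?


Formula: Payback = investment / annual cash flow
Substituting: Payback = $30,000.00 / $4,695.00
Payback = 6.3898 years

6.3898 years


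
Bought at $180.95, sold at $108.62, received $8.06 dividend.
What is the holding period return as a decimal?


Formula: HPR = (P1 - P0 + D) / P0
Gain: $108.62 - $180.95 + $8.06 = -$64.27
HPR = -$64.27 / $180.95 = -0.3552

-0.3552


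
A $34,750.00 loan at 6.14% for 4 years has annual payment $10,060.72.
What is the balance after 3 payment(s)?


Formula: Balance = PV*(1+r)^k - PMT*((1+r)^k - 1)/r
Growth: (1 + 0.0614)^3 = 1.195741
Accumulated factor: ((1+r)^k - 1)/r = 3.18797
Balance = $34,750.00 * 1.195741 - $10,060.72 * 3.18797
Balance = $9,478.74

$9,478.74


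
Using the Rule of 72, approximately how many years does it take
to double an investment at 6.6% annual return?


Formula: Years ≈ 72 / r
Substituting: Years ≈ 72 / 6.6
Years ≈ 10.9

10.9 years


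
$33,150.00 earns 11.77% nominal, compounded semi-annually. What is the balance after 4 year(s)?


Formula: FV = P * (1 + r/m)^(m*t)
Period rate: r/m = 0.1177 / 2 = 0.05885
Total periods: m*t = 2 * 4 = 8
Growth factor: (1 + 0.05885)^8 = 1.580067
FV = $33,150.00 * 1.580067 = $52,379.22

$52,379.22


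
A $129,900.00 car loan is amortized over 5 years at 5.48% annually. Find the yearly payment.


Formula: PMT = PV * r / (1 - (1+r)^(-n))
Denominator: 1 - (1 + 0.0548)^(-5) = 0.23414
Numerator: $129,900.00 * 0.0548 = 7118.52
PMT = 7118.52 / 0.23414 = $30,402.84

$30,402.84


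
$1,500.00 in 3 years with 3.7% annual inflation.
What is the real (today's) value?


Formula: Real value = nominal / (1 + inflation)^years
Price level: (1 + 0.037)^3 = 1.115158
Real value = $1,500.00 / 1.115158 = $1,345.10

$1,345.10


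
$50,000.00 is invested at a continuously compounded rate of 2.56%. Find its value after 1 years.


Formula: FV = P * e^(r*t)
Exponent: r*t = 0.0256 * 1 = 0.0256
e^(0.0256) = 1.02593
FV = $50,000.00 * 1.02593 = $51,296.52

$51,296.52


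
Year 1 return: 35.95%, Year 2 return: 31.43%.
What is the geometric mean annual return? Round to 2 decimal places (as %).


Formula: Geometric mean = ((1+r1)*(1+r2))^(1/2) - 1
Product: (1 + 0.3595) * (1 + 0.3143) = 1.3595 * 1.3143 = 1.786791
Square root: 1.786791^0.5 = 1.336709
Geometric mean = 1.336709 - 1 = 0.336709
As percentage: 33.67%

33.67%


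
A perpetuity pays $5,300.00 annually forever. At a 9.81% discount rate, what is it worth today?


Formula: PV = C / r
Substituting: PV = $5,300.00 / 0.0981
PV = $54,026.50

$54,026.50


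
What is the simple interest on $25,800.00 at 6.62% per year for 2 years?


Formula: I = P * r * t
Substituting: I = $25,800.00 * 0.0662 * 2
Step: I = $25,800.00 * 0.1324
I = $3,415.92

$3,415.92


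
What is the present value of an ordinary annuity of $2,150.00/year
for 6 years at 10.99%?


Formula: PV = PMT * (1 - (1+r)^(-n)) / r
Discount factor: (1 + 0.1099)^(-6) = 0.53493
Bracket: 1 - 0.53493 = 0.46507
PV = $2,150.00 * 0.46507 / 0.1099 = $9,098.28

$9,098.28


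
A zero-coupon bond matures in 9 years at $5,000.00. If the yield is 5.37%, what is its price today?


Formula: Price = FV / (1 + r)^n
Substituting: Price = $5,000.00 / (1 + 0.0537)^9
Discount factor: (1.0537)^9 = 1.601227
Price = $5,000.00 / 1.601227 = $3,122.61

$3,122.61


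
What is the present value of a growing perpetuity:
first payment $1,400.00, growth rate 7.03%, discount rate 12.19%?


Formula: PV = C / (r - g)
Spread: r - g = 0.1219 - 0.0703 = 0.0516
Substituting: PV = $1,400.00 / 0.0516
PV = $27,131.78

$27,131.78


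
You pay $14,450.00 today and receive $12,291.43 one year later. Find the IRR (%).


Formula: IRR = C1/C0 - 1
Substituting: IRR = $12,291.43 / $14,450.00 - 1
Ratio: 0.850618 - 1 = -0.149382
IRR = -14.9382%

-14.9382%


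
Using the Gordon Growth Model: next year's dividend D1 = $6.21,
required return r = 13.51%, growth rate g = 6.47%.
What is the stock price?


Formula: P = D1 / (r - g)
Spread: r - g = 0.1351 - 0.0647 = 0.0704
Substituting: P = $6.21 / 0.0704
P = $88.21

$88.21


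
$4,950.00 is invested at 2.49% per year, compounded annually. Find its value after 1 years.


Formula: FV = P * (1 + r)^n
Substituting: FV = $4,950.00 * (1 + 0.0249)^1
Growth factor: (1.0249)^1 = 1.0249
FV = $4,950.00 * 1.0249 = $5,073.26

$5,073.26


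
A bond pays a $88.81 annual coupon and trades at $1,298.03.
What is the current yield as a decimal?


Formula: Current yield = annual coupon / price
Substituting: CY = $88.81 / $1,298.03
CY = 0.068419

0.068419


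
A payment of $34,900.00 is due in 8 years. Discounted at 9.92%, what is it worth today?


Formula: PV = FV / (1 + r)^n
Substituting: PV = $34,900.00 / (1 + 0.0992)^8
Discount factor: (1.0992)^8 = 2.131149
PV = $34,900.00 / 2.131149 = $16,376.14

$16,376.14


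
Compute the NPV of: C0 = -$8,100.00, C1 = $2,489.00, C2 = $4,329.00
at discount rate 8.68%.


Formula: NPV = C0 + C1/(1+r) + C2/(1+r)^2
Discount C1: $2,489.00 / (1 + 0.0868) = $2,290.21
Discount C2: $4,329.00 / (1 + 0.0868)^2 = $3,665.12
NPV = -$8,100.00 + $2,290.21 + $3,665.12 = -$2,144.67

-$2,144.67


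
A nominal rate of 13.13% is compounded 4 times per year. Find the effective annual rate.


Formula: EAR = (1 + r/m)^m - 1
Period rate: r/m = 0.1313 / 4 = 0.032825
Compounding: (1 + 0.032825)^4 = 1.137908
EAR = 1.137908 - 1 = 0.137908

0.137908


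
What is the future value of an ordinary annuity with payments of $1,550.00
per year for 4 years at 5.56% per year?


Formula: FV = PMT * ((1+r)^n - 1) / r
Growth factor: (1 + 0.0556)^4 = 1.241645
Numerator: 1.241645 - 1 = 0.241645
FV = $1,550.00 * 0.241645 / 0.0556 = $6,736.51

$6,736.51


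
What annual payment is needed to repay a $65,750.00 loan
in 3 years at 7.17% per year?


Formula: PMT = PV * r / (1 - (1+r)^(-n))
Denominator: 1 - (1 + 0.0717)^(-3) = 0.187581
Numerator: $65,750.00 * 0.0717 = 4714.275
PMT = 4714.275 / 0.187581 = $25,132.00

$25,132.00


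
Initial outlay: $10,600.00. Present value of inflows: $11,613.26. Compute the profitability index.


Formula: PI = PV(cash flows) / initial investment
Substituting: PI = $11,613.26 / $10,600.00
PI = 1.0956

1.0956


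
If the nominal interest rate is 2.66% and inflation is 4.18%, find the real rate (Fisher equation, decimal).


Formula: (1 + r_real) = (1 + r_nom) / (1 + inflation)
Substituting: (1 + r_real) = 1.0266 / 1.0418
(1 + r_real) = 0.98541
r_real = 0.98541 - 1 = -0.01459

-0.01459


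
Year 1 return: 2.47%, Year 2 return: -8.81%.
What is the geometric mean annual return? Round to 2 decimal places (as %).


Formula: Geometric mean = ((1+r1)*(1+r2))^(1/2) - 1
Product: (1 + 0.0247) * (1 + -0.0881) = 1.0247 * 0.9119 = 0.934424
Square root: 0.934424^0.5 = 0.966656
Geometric mean = 0.966656 - 1 = -0.033344
As percentage: -3.33%

-3.33%


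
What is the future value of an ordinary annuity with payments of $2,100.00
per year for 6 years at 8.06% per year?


Formula: FV = PMT * ((1+r)^n - 1) / r
Growth factor: (1 + 0.0806)^6 = 1.592171
Numerator: 1.592171 - 1 = 0.592171
FV = $2,100.00 * 0.592171 / 0.0806 = $15,428.78

$15,428.78


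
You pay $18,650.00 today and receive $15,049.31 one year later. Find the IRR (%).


Formula: IRR = C1/C0 - 1
Substituting: IRR = $15,049.31 / $18,650.00 - 1
Ratio: 0.806934 - 1 = -0.193066
IRR = -19.3066%

-19.3066%


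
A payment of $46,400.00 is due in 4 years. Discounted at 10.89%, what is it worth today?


Formula: PV = FV / (1 + r)^n
Substituting: PV = $46,400.00 / (1 + 0.1089)^4
Discount factor: (1.1089)^4 = 1.512062
PV = $46,400.00 / 1.512062 = $30,686.58

$30,686.58


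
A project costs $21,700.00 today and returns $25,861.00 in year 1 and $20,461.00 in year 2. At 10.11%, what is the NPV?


Formula: NPV = C0 + C1/(1+r) + C2/(1+r)^2
Discount C1: $25,861.00 / (1 + 0.1011) = $23,486.51
Discount C2: $20,461.00 / (1 + 0.1011)^2 = $16,876.15
NPV = -$21,700.00 + $23,486.51 + $16,876.15 = $18,662.66

$18,662.66


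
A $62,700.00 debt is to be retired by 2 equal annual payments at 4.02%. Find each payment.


Formula: PMT = PV * r / (1 - (1+r)^(-n))
Denominator: 1 - (1 + 0.0402)^(-2) = 0.075799
Numerator: $62,700.00 * 0.0402 = 2520.54
PMT = 2520.54 / 0.075799 = $33,252.82

$33,252.82


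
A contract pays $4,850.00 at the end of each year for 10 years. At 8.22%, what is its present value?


Formula: PV = PMT * (1 - (1+r)^(-n)) / r
Discount factor: (1 + 0.0822)^(-10) = 0.453863
Bracket: 1 - 0.453863 = 0.546137
PV = $4,850.00 * 0.546137 / 0.0822 = $32,223.42

$32,223.42


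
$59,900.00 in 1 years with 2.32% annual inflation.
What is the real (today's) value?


Formula: Real value = nominal / (1 + inflation)^years
Price level: (1 + 0.0232)^1 = 1.0232
Real value = $59,900.00 / 1.0232 = $58,541.83

$58,541.83


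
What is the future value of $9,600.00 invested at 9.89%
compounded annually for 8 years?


Formula: FV = P * (1 + r)^n
Substituting: FV = $9,600.00 * (1 + 0.0989)^8
Growth factor: (1.0989)^8 = 2.1265
FV = $9,600.00 * 2.1265 = $20,414.40

$20,414.40


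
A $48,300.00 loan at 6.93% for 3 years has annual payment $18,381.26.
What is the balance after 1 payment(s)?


Formula: Balance = PV*(1+r)^k - PMT*((1+r)^k - 1)/r
Growth: (1 + 0.0693)^1 = 1.0693
Accumulated factor: ((1+r)^k - 1)/r = 1.0
Balance = $48,300.00 * 1.0693 - $18,381.26 * 1.0
Balance = $33,265.93

$33,265.93


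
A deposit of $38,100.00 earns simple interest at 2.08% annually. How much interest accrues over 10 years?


Formula: I = P * r * t
Substituting: I = $38,100.00 * 0.0208 * 10
Step: I = $38,100.00 * 0.208
I = $7,924.80

$7,924.80


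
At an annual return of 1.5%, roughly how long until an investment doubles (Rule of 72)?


Formula: Years ≈ 72 / r
Substituting: Years ≈ 72 / 1.5
Years ≈ 48.0

48.0 years


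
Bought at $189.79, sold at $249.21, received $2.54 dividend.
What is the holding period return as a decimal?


Formula: HPR = (P1 - P0 + D) / P0
Gain: $249.21 - $189.79 + $2.54 = $61.96
HPR = $61.96 / $189.79 = 0.3265

0.3265


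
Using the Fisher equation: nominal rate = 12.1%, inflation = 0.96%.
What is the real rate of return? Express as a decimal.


Formula: (1 + r_real) = (1 + r_nom) / (1 + inflation)
Substituting: (1 + r_real) = 1.121 / 1.0096
(1 + r_real) = 1.110341
r_real = 1.110341 - 1 = 0.110341

0.110341


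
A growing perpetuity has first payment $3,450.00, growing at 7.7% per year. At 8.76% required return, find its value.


Formula: PV = C / (r - g)
Spread: r - g = 0.0876 - 0.077 = 0.0106
Substituting: PV = $3,450.00 / 0.0106
PV = $325,471.70

$325,471.70


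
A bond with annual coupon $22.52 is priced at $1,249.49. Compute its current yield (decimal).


Formula: Current yield = annual coupon / price
Substituting: CY = $22.52 / $1,249.49
CY = 0.018023

0.018023


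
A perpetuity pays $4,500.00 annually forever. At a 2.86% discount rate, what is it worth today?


Formula: PV = C / r
Substituting: PV = $4,500.00 / 0.0286
PV = $157,342.66

$157,342.66


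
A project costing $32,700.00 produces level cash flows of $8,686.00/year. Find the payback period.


Formula: Payback = investment / annual cash flow
Substituting: Payback = $32,700.00 / $8,686.00
Payback = 3.7647 years

3.7647 years


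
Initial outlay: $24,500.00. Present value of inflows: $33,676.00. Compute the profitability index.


Formula: PI = PV(cash flows) / initial investment
Substituting: PI = $33,676.00 / $24,500.00
PI = 1.3745

1.3745


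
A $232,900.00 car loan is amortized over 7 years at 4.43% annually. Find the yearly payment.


Formula: PMT = PV * r / (1 - (1+r)^(-n))
Denominator: 1 - (1 + 0.0443)^(-7) = 0.261717
Numerator: $232,900.00 * 0.0443 = 10317.47
PMT = 10317.47 / 0.261717 = $39,422.29

$39,422.29


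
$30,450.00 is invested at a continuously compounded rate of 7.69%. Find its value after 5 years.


Formula: FV = P * e^(r*t)
Exponent: r*t = 0.0769 * 5 = 0.3845
e^(0.3845) = 1.46888
FV = $30,450.00 * 1.46888 = $44,727.39

$44,727.39


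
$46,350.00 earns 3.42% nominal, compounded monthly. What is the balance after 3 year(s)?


Formula: FV = P * (1 + r/m)^(m*t)
Period rate: r/m = 0.0342 / 12 = 0.00285
Total periods: m*t = 12 * 3 = 36
Growth factor: (1 + 0.00285)^36 = 1.107886
FV = $46,350.00 * 1.107886 = $51,350.54

$51,350.54


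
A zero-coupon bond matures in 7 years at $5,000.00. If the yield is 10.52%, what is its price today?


Formula: Price = FV / (1 + r)^n
Substituting: Price = $5,000.00 / (1 + 0.1052)^7
Discount factor: (1.1052)^7 = 2.014124
Price = $5,000.00 / 2.014124 = $2,482.47

$2,482.47


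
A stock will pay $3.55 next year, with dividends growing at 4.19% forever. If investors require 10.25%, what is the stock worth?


Formula: P = D1 / (r - g)
Spread: r - g = 0.1025 - 0.0419 = 0.0606
Substituting: P = $3.55 / 0.0606
P = $58.58

$58.58


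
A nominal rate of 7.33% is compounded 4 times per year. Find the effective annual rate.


Formula: EAR = (1 + r/m)^m - 1
Period rate: r/m = 0.0733 / 4 = 0.018325
Compounding: (1 + 0.018325)^4 = 1.07534
EAR = 1.07534 - 1 = 0.07534

0.07534


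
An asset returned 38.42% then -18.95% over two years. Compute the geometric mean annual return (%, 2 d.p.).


Formula: Geometric mean = ((1+r1)*(1+r2))^(1/2) - 1
Product: (1 + 0.3842) * (1 + -0.1895) = 1.3842 * 0.8105 = 1.121894
Square root: 1.121894^0.5 = 1.059195
Geometric mean = 1.059195 - 1 = 0.059195
As percentage: 5.92%

5.92%


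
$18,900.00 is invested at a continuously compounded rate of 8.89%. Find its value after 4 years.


Formula: FV = P * e^(r*t)
Exponent: r*t = 0.0889 * 4 = 0.3556
e^(0.3556) = 1.427037
FV = $18,900.00 * 1.427037 = $26,970.99

$26,970.99


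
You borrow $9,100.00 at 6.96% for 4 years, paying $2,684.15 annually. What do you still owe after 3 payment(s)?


Formula: Balance = PV*(1+r)^k - PMT*((1+r)^k - 1)/r
Growth: (1 + 0.0696)^3 = 1.22367
Accumulated factor: ((1+r)^k - 1)/r = 3.213644
Balance = $9,100.00 * 1.22367 - $2,684.15 * 3.213644
Balance = $2,509.49

$2,509.49


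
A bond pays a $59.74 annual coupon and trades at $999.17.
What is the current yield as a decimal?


Formula: Current yield = annual coupon / price
Substituting: CY = $59.74 / $999.17
CY = 0.05979

0.05979


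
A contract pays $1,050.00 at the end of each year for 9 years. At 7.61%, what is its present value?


Formula: PV = PMT * (1 - (1+r)^(-n)) / r
Discount factor: (1 + 0.0761)^(-9) = 0.516805
Bracket: 1 - 0.516805 = 0.483195
PV = $1,050.00 * 0.483195 / 0.0761 = $6,666.95

$6,666.95


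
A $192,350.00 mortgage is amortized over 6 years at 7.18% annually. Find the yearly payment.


Formula: PMT = PV * r / (1 - (1+r)^(-n))
Denominator: 1 - (1 + 0.0718)^(-6) = 0.340344
Numerator: $192,350.00 * 0.0718 = 13810.73
PMT = 13810.73 / 0.340344 = $40,578.73

$40,578.73
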